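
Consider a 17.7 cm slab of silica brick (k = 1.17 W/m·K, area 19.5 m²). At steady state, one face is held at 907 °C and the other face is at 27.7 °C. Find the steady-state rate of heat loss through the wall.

Q = 113 kW

Q = kA·ΔT/L = 1.17 × 19.5 × |907 °C − 27.7 °C| / 0.177 = 1.13×10^5 W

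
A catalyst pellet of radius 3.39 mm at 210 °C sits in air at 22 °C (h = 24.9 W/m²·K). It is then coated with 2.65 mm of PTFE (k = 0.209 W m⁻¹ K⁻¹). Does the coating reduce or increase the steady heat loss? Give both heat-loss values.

increases: 0.676 → 1.37 W

Critical radius for a sphere: r_cr = 2k/h = 0.0168 m = 1.68 cm.
Outer radius after coating: r₂ = 0.00339 + 0.00265 = 0.00604 m.
Since r₁ < r_cr and r₂ ≤ r_cr, the coating moves toward the maximum at r_cr — heat loss rises.
Bare: R = 1/(4πr₁²h) = 278.1 K/W; Q = 188/278.1 = 0.676 W.
Coated: R = R_cond + R_conv = 136.9 K/W; Q = 188/136.9 = 1.37 W.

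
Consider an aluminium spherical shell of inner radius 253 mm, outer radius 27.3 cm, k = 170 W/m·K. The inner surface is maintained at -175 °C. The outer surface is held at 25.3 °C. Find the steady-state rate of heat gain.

Q = 4πk·ΔT/(1/r₁ − 1/r₂) = 4π × 170 × 200.3 / (1/0.253 − 1/0.273) = 1.48×10^6 W

Q = 1480 kW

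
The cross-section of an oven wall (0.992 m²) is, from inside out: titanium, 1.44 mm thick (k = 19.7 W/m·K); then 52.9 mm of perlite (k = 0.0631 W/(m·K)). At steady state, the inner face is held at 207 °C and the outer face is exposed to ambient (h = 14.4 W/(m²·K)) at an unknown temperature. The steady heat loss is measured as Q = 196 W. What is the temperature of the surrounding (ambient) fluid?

Sum the resistances:
  R_titanium = L/(kA) = 0.00144/(19.7·0.992) = 7.369×10^-5 K/W
  R_perlite = L/(kA) = 0.0529/(0.0631·0.992) = 0.8451 K/W
  R_conv,out = 1/(hA) = 1/(14.4·0.992) = 0.07000 K/W
ΣR = 0.9152 K/W
ΔT = Q·ΣR = 196 × 0.9152 = 179.4 K
Heat flows outward, so T_out = T_in − ΔT = 207 − 179.4 = 27.6 °C

T_out = 27.6 °C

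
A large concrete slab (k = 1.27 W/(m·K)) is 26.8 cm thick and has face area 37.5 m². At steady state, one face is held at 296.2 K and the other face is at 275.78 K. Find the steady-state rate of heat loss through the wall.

Q = 3630 W

Q = kA·ΔT/L = 1.27 × 37.5 × |296.2 K − 275.78 K| / 0.268 = 3630 W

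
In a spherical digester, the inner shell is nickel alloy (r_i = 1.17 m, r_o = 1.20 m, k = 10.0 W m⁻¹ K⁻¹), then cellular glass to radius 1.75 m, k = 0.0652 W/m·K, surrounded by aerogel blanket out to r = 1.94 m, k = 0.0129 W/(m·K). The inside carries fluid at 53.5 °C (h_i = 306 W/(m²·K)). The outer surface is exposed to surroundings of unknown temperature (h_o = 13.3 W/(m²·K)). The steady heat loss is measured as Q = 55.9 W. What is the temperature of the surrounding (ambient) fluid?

Series resistances:
  R_conv,in = 1/(4πr²h) = 1/(4π·1.17²·306) = 1.900×10^-4 K/W
  R_nickel alloy = (1/1.17 − 1/1.20)/(4πk) = 0.02137/(4π·10.0) = 1.700×10^-4 K/W
  R_cellular glass = (1/1.20 − 1/1.75)/(4πk) = 0.2619/(4π·0.0652) = 0.3197 K/W
  R_aerogel blanket = (1/1.75 − 1/1.94)/(4πk) = 0.05596/(4π·0.0129) = 0.3452 K/W
  R_conv,out = 1/(4πr²h) = 1/(4π·1.94²·13.3) = 0.001590 K/W
ΣR = 0.6668 K/W
ΔT = Q·ΣR = 55.9 × 0.6668 = 37.27 K
Heat flows outward, so T_out = T_in − ΔT = 53.5 − 37.27 = 16.2 °C

T_out = 16.2 °C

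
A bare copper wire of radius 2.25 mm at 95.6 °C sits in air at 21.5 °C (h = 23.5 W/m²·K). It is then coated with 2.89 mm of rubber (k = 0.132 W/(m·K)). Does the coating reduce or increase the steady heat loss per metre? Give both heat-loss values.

Critical radius for a cylinder: r_cr = k/h = 0.00562 m = 0.562 cm.
Outer radius after coating: r₂ = 0.00225 + 0.00289 = 0.00514 m.
Since r₁ < r_cr and r₂ ≤ r_cr, the coating moves toward the maximum at r_cr — heat loss rises.
Bare: R = 1/(2πr₁h) = 3.010 m·K/W; Q = 74.1/3.010 = 24.6 W/m.
Coated: R = R_cond + R_conv = 2.314 m·K/W; Q = 74.1/2.314 = 32.0 W/m.

increases: 24.6 → 32.0 W/m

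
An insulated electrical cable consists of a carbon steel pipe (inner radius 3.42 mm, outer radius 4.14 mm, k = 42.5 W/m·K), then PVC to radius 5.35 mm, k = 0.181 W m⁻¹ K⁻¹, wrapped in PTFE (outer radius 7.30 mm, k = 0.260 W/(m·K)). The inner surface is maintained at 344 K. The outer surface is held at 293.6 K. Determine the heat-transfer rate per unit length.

Series thermal resistances, inner to outer:
  R'_carbon steel = ln(0.00414/0.00342)/(2πk) = 0.1911/(2π·42.5) = 7.155×10^-4 m·K/W
  R'_PVC = ln(0.00535/0.00414)/(2πk) = 0.2564/(2π·0.181) = 0.2255 m·K/W
  R'_PTFE = ln(0.00730/0.00535)/(2πk) = 0.3108/(2π·0.260) = 0.1902 m·K/W
ΣR = 7.155×10^-4 + 0.2255 + 0.1902 = 0.4164 m·K/W
Q' = ΔT/ΣR = (344 K − 293.6 K)/0.4164 = 121 W/m

Q' = 121 W/m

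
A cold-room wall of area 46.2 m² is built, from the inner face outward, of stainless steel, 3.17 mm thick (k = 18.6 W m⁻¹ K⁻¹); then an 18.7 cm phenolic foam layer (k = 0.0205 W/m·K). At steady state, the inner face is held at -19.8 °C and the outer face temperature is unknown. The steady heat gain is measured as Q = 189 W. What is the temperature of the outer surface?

T_out = 17.5 °C

Series resistances:
  R_stainless steel = L/(kA) = 0.00317/(18.6·46.2) = 3.689×10^-6 K/W
  R_phenolic foam = L/(kA) = 0.187/(0.0205·46.2) = 0.1974 K/W
ΣR = 0.1974 K/W
ΔT = Q·ΣR = 189 × 0.1974 = 37.31 K
Heat flows inward, so T_out = T_in + ΔT = -19.8 + 37.31 = 17.5 °C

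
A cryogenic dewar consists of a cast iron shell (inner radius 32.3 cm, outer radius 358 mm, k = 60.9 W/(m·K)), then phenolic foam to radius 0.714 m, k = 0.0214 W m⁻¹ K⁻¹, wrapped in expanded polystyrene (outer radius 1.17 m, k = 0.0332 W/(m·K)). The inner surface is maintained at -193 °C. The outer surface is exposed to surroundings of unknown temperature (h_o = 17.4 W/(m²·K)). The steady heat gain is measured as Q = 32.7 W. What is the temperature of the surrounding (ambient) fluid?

T_out = 19.3 °C

Series resistances:
  R_cast iron = (1/0.323 − 1/0.358)/(4πk) = 0.3027/(4π·60.9) = 3.955×10^-4 K/W
  R_phenolic foam = (1/0.358 − 1/0.714)/(4πk) = 1.393/(4π·0.0214) = 5.179 K/W
  R_expanded polystyrene = (1/0.714 − 1/1.17)/(4πk) = 0.5459/(4π·0.0332) = 1.308 K/W
  R_conv,out = 1/(4πr²h) = 1/(4π·1.17²·17.4) = 0.003341 K/W
ΣR = 6.491 K/W
ΔT = Q·ΣR = 32.7 × 6.491 = 212.3 K
Heat flows inward, so T_out = T_in + ΔT = -193 + 212.3 = 19.3 °C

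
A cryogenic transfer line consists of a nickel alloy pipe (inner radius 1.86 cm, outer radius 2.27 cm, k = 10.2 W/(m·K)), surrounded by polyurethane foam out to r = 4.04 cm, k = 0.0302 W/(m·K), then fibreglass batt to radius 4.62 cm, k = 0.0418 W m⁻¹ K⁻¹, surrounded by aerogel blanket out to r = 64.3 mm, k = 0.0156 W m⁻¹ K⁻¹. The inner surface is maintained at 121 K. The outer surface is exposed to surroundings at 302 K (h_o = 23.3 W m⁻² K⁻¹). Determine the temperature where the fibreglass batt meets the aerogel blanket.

Treat each layer as a resistance in series:
  R'_nickel alloy = ln(0.0227/0.0186)/(2πk) = 0.1992/(2π·10.2) = 0.003108 m·K/W
  R'_polyurethane foam = ln(0.0404/0.0227)/(2πk) = 0.5765/(2π·0.0302) = 3.038 m·K/W
  R'_fibreglass batt = ln(0.0462/0.0404)/(2πk) = 0.1342/(2π·0.0418) = 0.5108 m·K/W
  R'_aerogel blanket = ln(0.0643/0.0462)/(2πk) = 0.3306/(2π·0.0156) = 3.373 m·K/W
  R'_conv,out = 1/(2πr h) = 1/(2π·0.0643·23.3) = 0.1062 m·K/W
ΣR = 0.003108 + 3.038 + 0.5108 + 3.373 + 0.1062 = 7.031 m·K/W
Q' = ΔT/ΣR = (121 K − 302 K)/7.031 = -25.74 W/m
From the inner boundary to the fibreglass batt/aerogel blanket interface, ΣR_partial = 3.552 m·K/W.
T_interface = T_in − Q'·ΣR_partial = 121 K − (-25.74)(3.552) = 212.4 K

T = 212.4 K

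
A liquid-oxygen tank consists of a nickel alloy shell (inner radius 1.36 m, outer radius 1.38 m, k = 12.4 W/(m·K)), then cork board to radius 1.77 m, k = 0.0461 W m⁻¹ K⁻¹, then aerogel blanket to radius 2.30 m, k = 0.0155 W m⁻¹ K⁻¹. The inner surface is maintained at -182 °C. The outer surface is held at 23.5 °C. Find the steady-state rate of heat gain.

Series thermal resistances, inner to outer:
  R_nickel alloy = (1/1.36 − 1/1.38)/(4πk) = 0.01066/(4π·12.4) = 6.839×10^-5 K/W
  R_cork board = (1/1.38 − 1/1.77)/(4πk) = 0.1597/(4π·0.0461) = 0.2756 K/W
  R_aerogel blanket = (1/1.77 − 1/2.30)/(4πk) = 0.1302/(4π·0.0155) = 0.6684 K/W
ΣR = 6.839×10^-5 + 0.2756 + 0.6684 = 0.9441 K/W
Q = ΔT/ΣR = (-182 °C − 23.5 °C)/0.9441 = -218 W
(Negative Q ⇒ heat flows inward; heat gain = 218 W.)

Q = 218 W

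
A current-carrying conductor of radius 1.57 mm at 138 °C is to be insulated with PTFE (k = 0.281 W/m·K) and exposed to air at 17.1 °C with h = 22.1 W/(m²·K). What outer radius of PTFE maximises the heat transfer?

For a cylinder, r_cr = k_ins/h = 0.281/22.1 = 0.0127 m = 1.27 cm

r_cr = 1.27 cm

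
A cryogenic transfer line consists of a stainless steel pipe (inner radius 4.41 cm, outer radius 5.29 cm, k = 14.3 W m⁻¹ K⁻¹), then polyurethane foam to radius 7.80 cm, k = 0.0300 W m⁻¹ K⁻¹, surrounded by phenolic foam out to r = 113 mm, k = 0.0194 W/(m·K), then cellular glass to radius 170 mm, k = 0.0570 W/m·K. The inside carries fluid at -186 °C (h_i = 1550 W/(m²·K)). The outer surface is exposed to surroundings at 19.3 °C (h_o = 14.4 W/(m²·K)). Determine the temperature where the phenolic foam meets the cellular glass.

Treat each layer as a resistance in series:
  R'_conv,in = 1/(2πr h) = 1/(2π·0.0441·1550) = 0.002328 m·K/W
  R'_stainless steel = ln(0.0529/0.0441)/(2πk) = 0.1819/(2π·14.3) = 0.002025 m·K/W
  R'_polyurethane foam = ln(0.0780/0.0529)/(2πk) = 0.3883/(2π·0.0300) = 2.060 m·K/W
  R'_phenolic foam = ln(0.113/0.0780)/(2πk) = 0.3707/(2π·0.0194) = 3.041 m·K/W
  R'_cellular glass = ln(0.170/0.113)/(2πk) = 0.4084/(2π·0.0570) = 1.140 m·K/W
  R'_conv,out = 1/(2πr h) = 1/(2π·0.170·14.4) = 0.06501 m·K/W
ΣR = 0.002328 + 0.002025 + 2.060 + 3.041 + 1.140 + 0.06501 = 6.310 m·K/W
Q' = ΔT/ΣR = (-186 °C − 19.3 °C)/6.310 = -32.54 W/m
From the inner boundary to the phenolic foam/cellular glass interface, ΣR_partial = 5.105 m·K/W.
T_interface = T_in − Q'·ΣR_partial = -186 °C − (-32.54)(5.105) = -19.9 °C

T = -19.9 °C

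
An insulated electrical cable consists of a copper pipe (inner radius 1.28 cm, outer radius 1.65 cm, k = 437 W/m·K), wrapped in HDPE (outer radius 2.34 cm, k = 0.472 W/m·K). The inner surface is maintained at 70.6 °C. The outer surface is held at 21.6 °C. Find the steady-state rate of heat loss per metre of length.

Resistance network (inner→outer):
  R'_copper = ln(0.0165/0.0128)/(2πk) = 0.2539/(2π·437) = 9.248×10^-5 m·K/W
  R'_HDPE = ln(0.0234/0.0165)/(2πk) = 0.3494/(2π·0.472) = 0.1178 m·K/W
ΣR = 9.248×10^-5 + 0.1178 = 0.1179 m·K/W
Q' = ΔT/ΣR = (70.6 °C − 21.6 °C)/0.1179 = 416 W/m

Q' = 416 W/m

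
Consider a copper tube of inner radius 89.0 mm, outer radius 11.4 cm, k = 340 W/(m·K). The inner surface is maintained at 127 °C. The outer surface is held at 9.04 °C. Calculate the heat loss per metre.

Q' = 2πk·ΔT/ln(r₂/r₁) = 2π × 340 × 117.96 / ln(0.114/0.0890) = 1.02×10^6 W/m

Q' = 1.02×10^6 W/m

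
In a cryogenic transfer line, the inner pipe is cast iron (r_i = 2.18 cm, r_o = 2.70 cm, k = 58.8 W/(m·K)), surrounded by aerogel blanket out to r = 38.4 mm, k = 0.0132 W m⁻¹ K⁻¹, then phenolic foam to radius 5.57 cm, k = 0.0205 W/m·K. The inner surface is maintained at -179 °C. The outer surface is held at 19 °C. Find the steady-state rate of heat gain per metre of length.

Q' = 27.8 W/m

Resistance network (inner→outer):
  R'_cast iron = ln(0.0270/0.0218)/(2πk) = 0.2139/(2π·58.8) = 5.790×10^-4 m·K/W
  R'_aerogel blanket = ln(0.0384/0.0270)/(2πk) = 0.3522/(2π·0.0132) = 4.247 m·K/W
  R'_phenolic foam = ln(0.0557/0.0384)/(2πk) = 0.3719/(2π·0.0205) = 2.887 m·K/W
ΣR = 5.790×10^-4 + 4.247 + 2.887 = 7.135 m·K/W
Q' = ΔT/ΣR = (-179 °C − 19 °C)/7.135 = -27.8 W/m
(Negative Q' ⇒ heat flows inward; heat gain = 27.8 W/m.)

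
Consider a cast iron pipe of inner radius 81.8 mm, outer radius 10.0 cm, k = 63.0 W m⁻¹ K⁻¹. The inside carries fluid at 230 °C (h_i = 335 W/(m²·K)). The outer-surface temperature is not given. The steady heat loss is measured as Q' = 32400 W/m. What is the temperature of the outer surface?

T_out = 25.4 °C

Sum the resistances:
  R'_conv,in = 1/(2πr h) = 1/(2π·0.0818·335) = 0.005808 m·K/W
  R'_cast iron = ln(0.100/0.0818)/(2πk) = 0.2009/(2π·63.0) = 5.075×10^-4 m·K/W
ΣR = 0.006315 m·K/W
ΔT = Q'·ΣR = 32400 × 0.006315 = 204.6 K
Heat flows outward, so T_out = T_in − ΔT = 230 − 204.6 = 25.4 °C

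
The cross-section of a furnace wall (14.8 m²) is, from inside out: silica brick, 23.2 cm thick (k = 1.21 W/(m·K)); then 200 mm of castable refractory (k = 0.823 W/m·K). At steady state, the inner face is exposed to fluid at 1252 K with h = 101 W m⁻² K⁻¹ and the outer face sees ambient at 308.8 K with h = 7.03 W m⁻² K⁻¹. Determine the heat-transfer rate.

Q = 23.8 kW

Series thermal resistances, inner to outer:
  R_conv,in = 1/(hA) = 1/(101·14.8) = 6.690×10^-4 K/W
  R_silica brick = L/(kA) = 0.232/(1.21·14.8) = 0.01296 K/W
  R_castable refractory = L/(kA) = 0.200/(0.823·14.8) = 0.01642 K/W
  R_conv,out = 1/(hA) = 1/(7.03·14.8) = 0.009611 K/W
ΣR = 6.690×10^-4 + 0.01296 + 0.01642 + 0.009611 = 0.03966 K/W
Q = ΔT/ΣR = (1252 K − 308.8 K)/0.03966 = 23800 W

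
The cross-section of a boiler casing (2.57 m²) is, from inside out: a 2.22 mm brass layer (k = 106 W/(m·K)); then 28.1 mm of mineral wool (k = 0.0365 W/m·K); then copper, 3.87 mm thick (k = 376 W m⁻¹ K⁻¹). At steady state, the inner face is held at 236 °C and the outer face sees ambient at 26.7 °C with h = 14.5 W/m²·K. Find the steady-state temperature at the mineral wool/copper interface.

T = 43.9 °C

Series thermal resistances, inner to outer:
  R_brass = L/(kA) = 0.00222/(106·2.57) = 8.149×10^-6 K/W
  R_mineral wool = L/(kA) = 0.0281/(0.0365·2.57) = 0.2996 K/W
  R_copper = L/(kA) = 0.00387/(376·2.57) = 4.005×10^-6 K/W
  R_conv,out = 1/(hA) = 1/(14.5·2.57) = 0.02683 K/W
ΣR = 8.149×10^-6 + 0.2996 + 4.005×10^-6 + 0.02683 = 0.3264 K/W
Q = ΔT/ΣR = (236 °C − 26.7 °C)/0.3264 = 641.2 W
From the inner boundary to the mineral wool/copper interface, ΣR_partial = 0.2996 K/W.
T_interface = T_in − Q·ΣR_partial = 236 °C − (641.2)(0.2996) = 43.9 °C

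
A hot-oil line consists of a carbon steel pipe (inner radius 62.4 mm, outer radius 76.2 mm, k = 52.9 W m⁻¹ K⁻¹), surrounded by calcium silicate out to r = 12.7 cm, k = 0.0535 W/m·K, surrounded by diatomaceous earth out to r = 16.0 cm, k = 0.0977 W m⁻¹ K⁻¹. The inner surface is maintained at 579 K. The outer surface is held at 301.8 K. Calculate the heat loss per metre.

Treat each layer as a resistance in series:
  R'_carbon steel = ln(0.0762/0.0624)/(2πk) = 0.1998/(2π·52.9) = 6.011×10^-4 m·K/W
  R'_calcium silicate = ln(0.127/0.0762)/(2πk) = 0.5108/(2π·0.0535) = 1.520 m·K/W
  R'_diatomaceous earth = ln(0.160/0.127)/(2πk) = 0.2310/(2π·0.0977) = 0.3763 m·K/W
ΣR = 6.011×10^-4 + 1.520 + 0.3763 = 1.897 m·K/W
Q' = ΔT/ΣR = (579 K − 301.8 K)/1.897 = 146 W/m

Q' = 146 W/m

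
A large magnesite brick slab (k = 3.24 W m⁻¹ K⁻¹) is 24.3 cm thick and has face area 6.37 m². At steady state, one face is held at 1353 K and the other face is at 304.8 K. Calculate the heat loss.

Q = kA·ΔT/L = 3.24 × 6.37 × |1353 K − 304.8 K| / 0.243 = 89000 W

Q = 89000 W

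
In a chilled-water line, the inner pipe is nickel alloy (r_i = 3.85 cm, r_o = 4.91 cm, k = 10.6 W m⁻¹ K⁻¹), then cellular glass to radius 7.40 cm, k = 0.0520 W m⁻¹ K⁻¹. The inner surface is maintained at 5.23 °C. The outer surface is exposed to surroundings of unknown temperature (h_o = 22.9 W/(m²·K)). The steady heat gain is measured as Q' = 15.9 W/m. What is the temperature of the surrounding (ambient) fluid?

Sum the resistances:
  R'_nickel alloy = ln(0.0491/0.0385)/(2πk) = 0.2432/(2π·10.6) = 0.003652 m·K/W
  R'_cellular glass = ln(0.0740/0.0491)/(2πk) = 0.4102/(2π·0.0520) = 1.256 m·K/W
  R'_conv,out = 1/(2πr h) = 1/(2π·0.0740·22.9) = 0.09392 m·K/W
ΣR = 1.353 m·K/W
ΔT = Q'·ΣR = 15.9 × 1.353 = 21.51 K
Heat flows inward, so T_out = T_in + ΔT = 5.23 + 21.51 = 26.7 °C

T_out = 26.7 °C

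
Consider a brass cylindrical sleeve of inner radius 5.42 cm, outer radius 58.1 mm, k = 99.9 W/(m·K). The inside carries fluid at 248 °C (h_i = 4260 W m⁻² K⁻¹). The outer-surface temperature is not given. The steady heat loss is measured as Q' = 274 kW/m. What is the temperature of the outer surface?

Sum the resistances:
  R'_conv,in = 1/(2πr h) = 1/(2π·0.0542·4260) = 6.893×10^-4 m·K/W
  R'_brass = ln(0.0581/0.0542)/(2πk) = 0.06948/(2π·99.9) = 1.107×10^-4 m·K/W
ΣR = 8.000×10^-4 m·K/W
ΔT = Q'·ΣR = 2.74×10^5 × 8.000×10^-4 = 219.2 K
Heat flows outward, so T_out = T_in − ΔT = 248 − 219.2 = 28.8 °C

T_out = 28.8 °C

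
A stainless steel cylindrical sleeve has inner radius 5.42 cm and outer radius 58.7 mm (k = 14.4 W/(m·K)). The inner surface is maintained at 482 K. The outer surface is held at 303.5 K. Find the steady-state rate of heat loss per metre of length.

Q' = 2.02×10^5 W/m

Q' = 2πk·ΔT/ln(r₂/r₁) = 2π × 14.4 × 178.5 / ln(0.0587/0.0542) = 2.02×10^5 W/m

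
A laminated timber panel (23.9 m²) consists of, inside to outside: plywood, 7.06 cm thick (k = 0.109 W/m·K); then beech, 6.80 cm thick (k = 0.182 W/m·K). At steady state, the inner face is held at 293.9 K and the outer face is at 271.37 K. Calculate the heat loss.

Q = 527 W

Series thermal resistances, inner to outer:
  R_plywood = L/(kA) = 0.0706/(0.109·23.9) = 0.02710 K/W
  R_beech = L/(kA) = 0.0680/(0.182·23.9) = 0.01563 K/W
ΣR = 0.02710 + 0.01563 = 0.04273 K/W
Q = ΔT/ΣR = (293.9 K − 271.37 K)/0.04273 = 527 W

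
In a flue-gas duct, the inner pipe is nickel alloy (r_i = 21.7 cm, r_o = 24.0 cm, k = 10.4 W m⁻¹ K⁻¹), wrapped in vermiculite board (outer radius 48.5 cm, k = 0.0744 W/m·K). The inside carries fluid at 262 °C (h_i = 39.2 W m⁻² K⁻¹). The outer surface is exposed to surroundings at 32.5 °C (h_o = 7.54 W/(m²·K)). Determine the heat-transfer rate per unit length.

Q' = 146 W/m

Series thermal resistances, inner to outer:
  R'_conv,in = 1/(2πr h) = 1/(2π·0.217·39.2) = 0.01871 m·K/W
  R'_nickel alloy = ln(0.240/0.217)/(2πk) = 0.1007/(2π·10.4) = 0.001542 m·K/W
  R'_vermiculite board = ln(0.485/0.240)/(2πk) = 0.7035/(2π·0.0744) = 1.505 m·K/W
  R'_conv,out = 1/(2πr h) = 1/(2π·0.485·7.54) = 0.04352 m·K/W
ΣR = 0.01871 + 0.001542 + 1.505 + 0.04352 = 1.569 m·K/W
Q' = ΔT/ΣR = (262 °C − 32.5 °C)/1.569 = 146 W/m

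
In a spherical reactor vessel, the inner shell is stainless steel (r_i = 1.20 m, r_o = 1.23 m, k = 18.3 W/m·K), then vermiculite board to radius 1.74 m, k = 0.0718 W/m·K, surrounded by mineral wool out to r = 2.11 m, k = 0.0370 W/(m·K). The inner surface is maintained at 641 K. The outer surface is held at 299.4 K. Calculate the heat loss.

Treat each layer as a resistance in series:
  R_stainless steel = (1/1.20 − 1/1.23)/(4πk) = 0.02033/(4π·18.3) = 8.838×10^-5 K/W
  R_vermiculite board = (1/1.23 − 1/1.74)/(4πk) = 0.2383/(4π·0.0718) = 0.2641 K/W
  R_mineral wool = (1/1.74 − 1/2.11)/(4πk) = 0.1008/(4π·0.0370) = 0.2167 K/W
ΣR = 8.838×10^-5 + 0.2641 + 0.2167 = 0.4809 K/W
Q = ΔT/ΣR = (641 K − 299.4 K)/0.4809 = 710 W

Q = 710 W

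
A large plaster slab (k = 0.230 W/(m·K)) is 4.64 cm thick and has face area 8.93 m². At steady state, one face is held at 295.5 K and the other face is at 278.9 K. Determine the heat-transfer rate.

Q = kA·ΔT/L = 0.230 × 8.93 × |295.5 K − 278.9 K| / 0.0464 = 735 W

Q = 735 W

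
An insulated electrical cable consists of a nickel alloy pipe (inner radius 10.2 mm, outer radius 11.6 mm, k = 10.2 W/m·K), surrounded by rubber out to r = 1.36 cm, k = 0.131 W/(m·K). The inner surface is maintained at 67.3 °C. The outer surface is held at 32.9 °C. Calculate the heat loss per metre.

Q' = 176 W/m

Treat each layer as a resistance in series:
  R'_nickel alloy = ln(0.0116/0.0102)/(2πk) = 0.1286/(2π·10.2) = 0.002007 m·K/W
  R'_rubber = ln(0.0136/0.0116)/(2πk) = 0.1591/(2π·0.131) = 0.1933 m·K/W
ΣR = 0.002007 + 0.1933 = 0.1953 m·K/W
Q' = ΔT/ΣR = (67.3 °C − 32.9 °C)/0.1953 = 176 W/m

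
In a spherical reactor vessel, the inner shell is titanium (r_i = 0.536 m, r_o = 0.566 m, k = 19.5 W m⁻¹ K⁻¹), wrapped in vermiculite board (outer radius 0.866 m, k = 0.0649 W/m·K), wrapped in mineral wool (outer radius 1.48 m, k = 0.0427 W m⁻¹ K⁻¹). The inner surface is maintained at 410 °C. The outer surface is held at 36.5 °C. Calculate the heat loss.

Q = 227 W

Resistance network (inner→outer):
  R_titanium = (1/0.536 − 1/0.566)/(4πk) = 0.09889/(4π·19.5) = 4.035×10^-4 K/W
  R_vermiculite board = (1/0.566 − 1/0.866)/(4πk) = 0.6121/(4π·0.0649) = 0.7505 K/W
  R_mineral wool = (1/0.866 − 1/1.48)/(4πk) = 0.4791/(4π·0.0427) = 0.8928 K/W
ΣR = 4.035×10^-4 + 0.7505 + 0.8928 = 1.644 K/W
Q = ΔT/ΣR = (410 °C − 36.5 °C)/1.644 = 227 W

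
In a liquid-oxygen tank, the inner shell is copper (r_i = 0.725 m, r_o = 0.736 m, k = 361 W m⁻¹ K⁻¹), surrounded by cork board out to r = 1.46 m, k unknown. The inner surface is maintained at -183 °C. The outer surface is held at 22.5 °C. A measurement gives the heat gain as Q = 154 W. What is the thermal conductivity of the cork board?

k = 0.0402 W/m·K

ΣR = ΔT/Q = |-183 − 22.5|/154 = 1.334 K/W
Known resistances:
  R_copper = (1/0.725 − 1/0.736)/(4πk) = 0.02061/(4π·361) = 4.544×10^-6 K/W
R_cork board = ΣR − ΣR_known = 1.334 − 4.544×10^-6 = 1.334 K/W
(1/r₁−1/r₂)/(4πk) = 1.334 ⇒ k = 0.6738/(4π·1.334) = 0.0402 W/m·K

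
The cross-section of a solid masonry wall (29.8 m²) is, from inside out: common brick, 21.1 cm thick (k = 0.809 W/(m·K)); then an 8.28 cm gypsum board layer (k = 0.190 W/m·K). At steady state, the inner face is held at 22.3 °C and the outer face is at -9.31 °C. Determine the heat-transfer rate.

Resistance network (inner→outer):
  R_common brick = L/(kA) = 0.211/(0.809·29.8) = 0.008752 K/W
  R_gypsum board = L/(kA) = 0.0828/(0.190·29.8) = 0.01462 K/W
ΣR = 0.008752 + 0.01462 = 0.02337 K/W
Q = ΔT/ΣR = (22.3 °C − -9.31 °C)/0.02337 = 1350 W

Q = 1350 W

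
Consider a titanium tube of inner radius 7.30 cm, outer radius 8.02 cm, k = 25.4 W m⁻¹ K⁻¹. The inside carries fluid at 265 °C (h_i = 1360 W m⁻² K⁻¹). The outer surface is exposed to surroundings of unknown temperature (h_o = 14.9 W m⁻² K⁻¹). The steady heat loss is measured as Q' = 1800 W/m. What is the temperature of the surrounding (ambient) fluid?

T_out = 21.3 °C

Series resistances:
  R'_conv,in = 1/(2πr h) = 1/(2π·0.0730·1360) = 0.001603 m·K/W
  R'_titanium = ln(0.0802/0.0730)/(2πk) = 0.09406/(2π·25.4) = 5.894×10^-4 m·K/W
  R'_conv,out = 1/(2πr h) = 1/(2π·0.0802·14.9) = 0.1332 m·K/W
ΣR = 0.1354 m·K/W
ΔT = Q'·ΣR = 1800 × 0.1354 = 243.7 K
Heat flows outward, so T_out = T_in − ΔT = 265 − 243.7 = 21.3 °C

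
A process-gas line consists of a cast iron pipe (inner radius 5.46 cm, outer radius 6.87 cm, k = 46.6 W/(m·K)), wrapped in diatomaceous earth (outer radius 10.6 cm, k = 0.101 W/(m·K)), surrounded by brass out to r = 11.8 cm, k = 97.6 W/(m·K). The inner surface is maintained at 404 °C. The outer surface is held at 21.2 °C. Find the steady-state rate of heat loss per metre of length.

Treat each layer as a resistance in series:
  R'_cast iron = ln(0.0687/0.0546)/(2πk) = 0.2297/(2π·46.6) = 7.846×10^-4 m·K/W
  R'_diatomaceous earth = ln(0.106/0.0687)/(2πk) = 0.4337/(2π·0.101) = 0.6834 m·K/W
  R'_brass = ln(0.118/0.106)/(2πk) = 0.1072/(2π·97.6) = 1.749×10^-4 m·K/W
ΣR = 7.846×10^-4 + 0.6834 + 1.749×10^-4 = 0.6844 m·K/W
Q' = ΔT/ΣR = (404 °C − 21.2 °C)/0.6844 = 559 W/m

Q' = 559 W/m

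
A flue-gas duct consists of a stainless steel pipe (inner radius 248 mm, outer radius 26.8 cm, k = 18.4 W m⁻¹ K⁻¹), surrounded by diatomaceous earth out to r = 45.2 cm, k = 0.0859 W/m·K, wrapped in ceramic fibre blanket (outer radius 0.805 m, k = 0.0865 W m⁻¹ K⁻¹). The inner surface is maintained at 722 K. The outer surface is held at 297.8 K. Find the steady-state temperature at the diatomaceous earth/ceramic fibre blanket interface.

T = 520 K

Resistance network (inner→outer):
  R'_stainless steel = ln(0.268/0.248)/(2πk) = 0.07756/(2π·18.4) = 6.709×10^-4 m·K/W
  R'_diatomaceous earth = ln(0.452/0.268)/(2πk) = 0.5227/(2π·0.0859) = 0.9684 m·K/W
  R'_ceramic fibre blanket = ln(0.805/0.452)/(2πk) = 0.5772/(2π·0.0865) = 1.062 m·K/W
ΣR = 6.709×10^-4 + 0.9684 + 1.062 = 2.031 m·K/W
Q' = ΔT/ΣR = (722 K − 297.8 K)/2.031 = 208.9 W/m
From the inner boundary to the diatomaceous earth/ceramic fibre blanket interface, ΣR_partial = 0.9691 m·K/W.
T_interface = T_in − Q'·ΣR_partial = 722 K − (208.9)(0.9691) = 520 K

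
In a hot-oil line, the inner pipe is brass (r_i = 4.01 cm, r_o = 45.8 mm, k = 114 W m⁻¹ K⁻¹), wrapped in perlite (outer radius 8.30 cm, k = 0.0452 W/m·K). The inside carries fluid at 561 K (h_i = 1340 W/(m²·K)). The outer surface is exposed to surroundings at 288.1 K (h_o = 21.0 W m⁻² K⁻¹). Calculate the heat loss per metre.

Q' = 125 W/m

Series thermal resistances, inner to outer:
  R'_conv,in = 1/(2πr h) = 1/(2π·0.0401·1340) = 0.002962 m·K/W
  R'_brass = ln(0.0458/0.0401)/(2πk) = 0.1329/(2π·114) = 1.856×10^-4 m·K/W
  R'_perlite = ln(0.0830/0.0458)/(2πk) = 0.5946/(2π·0.0452) = 2.094 m·K/W
  R'_conv,out = 1/(2πr h) = 1/(2π·0.0830·21.0) = 0.09131 m·K/W
ΣR = 0.002962 + 1.856×10^-4 + 2.094 + 0.09131 = 2.188 m·K/W
Q' = ΔT/ΣR = (561 K − 288.1 K)/2.188 = 125 W/m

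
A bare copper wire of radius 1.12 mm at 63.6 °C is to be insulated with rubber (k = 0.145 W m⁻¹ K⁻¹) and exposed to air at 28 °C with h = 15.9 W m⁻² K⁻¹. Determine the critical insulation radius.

For a cylinder, r_cr = k_ins/h = 0.145/15.9 = 0.00912 m = 0.912 cm

r_cr = 0.912 cm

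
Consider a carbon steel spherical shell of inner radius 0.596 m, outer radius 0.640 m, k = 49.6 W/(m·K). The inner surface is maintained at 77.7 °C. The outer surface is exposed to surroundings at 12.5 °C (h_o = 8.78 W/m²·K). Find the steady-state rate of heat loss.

Q = 2920 W

Series thermal resistances, inner to outer:
  R_carbon steel = (1/0.596 − 1/0.640)/(4πk) = 0.1154/(4π·49.6) = 1.851×10^-4 K/W
  R_conv,out = 1/(4πr²h) = 1/(4π·0.640²·8.78) = 0.02213 K/W
ΣR = 1.851×10^-4 + 0.02213 = 0.02232 K/W
Q = ΔT/ΣR = (77.7 °C − 12.5 °C)/0.02232 = 2920 W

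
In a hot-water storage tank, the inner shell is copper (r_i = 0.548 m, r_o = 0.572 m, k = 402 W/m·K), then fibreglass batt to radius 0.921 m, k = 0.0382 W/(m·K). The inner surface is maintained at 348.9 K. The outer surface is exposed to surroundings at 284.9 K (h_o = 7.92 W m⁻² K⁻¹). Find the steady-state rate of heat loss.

Q = 46.0 W

Resistance network (inner→outer):
  R_copper = (1/0.548 − 1/0.572)/(4πk) = 0.07657/(4π·402) = 1.516×10^-5 K/W
  R_fibreglass batt = (1/0.572 − 1/0.921)/(4πk) = 0.6625/(4π·0.0382) = 1.380 K/W
  R_conv,out = 1/(4πr²h) = 1/(4π·0.921²·7.92) = 0.01185 K/W
ΣR = 1.516×10^-5 + 1.380 + 0.01185 = 1.392 K/W
Q = ΔT/ΣR = (348.9 K − 284.9 K)/1.392 = 46.0 W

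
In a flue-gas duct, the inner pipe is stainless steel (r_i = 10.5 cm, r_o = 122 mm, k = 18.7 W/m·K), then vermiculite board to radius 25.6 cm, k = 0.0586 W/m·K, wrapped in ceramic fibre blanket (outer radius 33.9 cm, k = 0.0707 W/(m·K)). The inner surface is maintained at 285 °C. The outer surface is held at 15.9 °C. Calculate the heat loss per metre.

Treat each layer as a resistance in series:
  R'_stainless steel = ln(0.122/0.105)/(2πk) = 0.1501/(2π·18.7) = 0.001277 m·K/W
  R'_vermiculite board = ln(0.256/0.122)/(2πk) = 0.7412/(2π·0.0586) = 2.013 m·K/W
  R'_ceramic fibre blanket = ln(0.339/0.256)/(2πk) = 0.2808/(2π·0.0707) = 0.6322 m·K/W
ΣR = 0.001277 + 2.013 + 0.6322 = 2.646 m·K/W
Q' = ΔT/ΣR = (285 °C − 15.9 °C)/2.646 = 102 W/m

Q' = 102 W/m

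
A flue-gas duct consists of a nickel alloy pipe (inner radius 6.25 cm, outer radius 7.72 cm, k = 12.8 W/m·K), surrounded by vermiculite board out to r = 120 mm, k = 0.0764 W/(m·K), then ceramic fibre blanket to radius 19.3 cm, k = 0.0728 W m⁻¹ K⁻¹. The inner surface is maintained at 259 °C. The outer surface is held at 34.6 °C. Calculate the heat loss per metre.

Q' = 114 W/m

Treat each layer as a resistance in series:
  R'_nickel alloy = ln(0.0772/0.0625)/(2πk) = 0.2112/(2π·12.8) = 0.002626 m·K/W
  R'_vermiculite board = ln(0.120/0.0772)/(2πk) = 0.4411/(2π·0.0764) = 0.9189 m·K/W
  R'_ceramic fibre blanket = ln(0.193/0.120)/(2πk) = 0.4752/(2π·0.0728) = 1.039 m·K/W
ΣR = 0.002626 + 0.9189 + 1.039 = 1.961 m·K/W
Q' = ΔT/ΣR = (259 °C − 34.6 °C)/1.961 = 114 W/m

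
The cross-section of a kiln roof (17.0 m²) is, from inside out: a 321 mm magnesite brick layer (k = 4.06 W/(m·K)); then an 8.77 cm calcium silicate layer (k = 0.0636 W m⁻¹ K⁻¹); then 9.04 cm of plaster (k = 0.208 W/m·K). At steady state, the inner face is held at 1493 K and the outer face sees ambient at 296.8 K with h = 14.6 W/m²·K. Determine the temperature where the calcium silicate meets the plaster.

T = 604 K

Series thermal resistances, inner to outer:
  R_magnesite brick = L/(kA) = 0.321/(4.06·17.0) = 0.004651 K/W
  R_calcium silicate = L/(kA) = 0.0877/(0.0636·17.0) = 0.08111 K/W
  R_plaster = L/(kA) = 0.0904/(0.208·17.0) = 0.02557 K/W
  R_conv,out = 1/(hA) = 1/(14.6·17.0) = 0.004029 K/W
ΣR = 0.004651 + 0.08111 + 0.02557 + 0.004029 = 0.1154 K/W
Q = ΔT/ΣR = (1493 K − 296.8 K)/0.1154 = 10370 W
From the inner boundary to the calcium silicate/plaster interface, ΣR_partial = 0.08576 K/W.
T_interface = T_in − Q·ΣR_partial = 1493 K − (10370)(0.08576) = 604 K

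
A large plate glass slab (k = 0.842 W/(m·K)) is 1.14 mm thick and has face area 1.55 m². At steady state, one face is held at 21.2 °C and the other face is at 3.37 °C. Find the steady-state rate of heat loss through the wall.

Q = kA·ΔT/L = 0.842 × 1.55 × |21.2 °C − 3.37 °C| / 0.00114 = 20400 W

Q = 20.4 kW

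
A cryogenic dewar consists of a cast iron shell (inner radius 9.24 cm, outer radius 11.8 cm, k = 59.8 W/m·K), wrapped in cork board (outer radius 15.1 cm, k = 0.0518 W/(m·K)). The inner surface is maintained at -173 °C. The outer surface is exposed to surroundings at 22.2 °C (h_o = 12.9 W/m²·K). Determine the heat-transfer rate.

Resistance network (inner→outer):
  R_cast iron = (1/0.0924 − 1/0.118)/(4πk) = 2.348/(4π·59.8) = 0.003124 K/W
  R_cork board = (1/0.118 − 1/0.151)/(4πk) = 1.852/(4π·0.0518) = 2.845 K/W
  R_conv,out = 1/(4πr²h) = 1/(4π·0.151²·12.9) = 0.2705 K/W
ΣR = 0.003124 + 2.845 + 0.2705 = 3.119 K/W
Q = ΔT/ΣR = (-173 °C − 22.2 °C)/3.119 = -62.6 W
(Negative Q ⇒ heat flows inward; heat gain = 62.6 W.)

Q = 62.6 W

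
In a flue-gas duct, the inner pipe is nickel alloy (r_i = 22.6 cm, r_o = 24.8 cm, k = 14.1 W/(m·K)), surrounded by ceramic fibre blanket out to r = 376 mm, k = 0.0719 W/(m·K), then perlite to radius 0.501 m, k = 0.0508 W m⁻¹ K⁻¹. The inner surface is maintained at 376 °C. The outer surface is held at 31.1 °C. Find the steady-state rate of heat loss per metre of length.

Q' = 189 W/m

Treat each layer as a resistance in series:
  R'_nickel alloy = ln(0.248/0.226)/(2πk) = 0.09289/(2π·14.1) = 0.001049 m·K/W
  R'_ceramic fibre blanket = ln(0.376/0.248)/(2πk) = 0.4162/(2π·0.0719) = 0.9212 m·K/W
  R'_perlite = ln(0.501/0.376)/(2πk) = 0.2870/(2π·0.0508) = 0.8992 m·K/W
ΣR = 0.001049 + 0.9212 + 0.8992 = 1.821 m·K/W
Q' = ΔT/ΣR = (376 °C − 31.1 °C)/1.821 = 189 W/m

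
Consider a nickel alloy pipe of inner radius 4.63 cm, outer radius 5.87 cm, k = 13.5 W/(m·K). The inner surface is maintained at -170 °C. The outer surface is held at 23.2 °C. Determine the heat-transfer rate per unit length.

Q' = 2πk·ΔT/ln(r₂/r₁) = 2π × 13.5 × 193.2 / ln(0.0587/0.0463) = 69100 W/m

Q' = 69.1 kW/m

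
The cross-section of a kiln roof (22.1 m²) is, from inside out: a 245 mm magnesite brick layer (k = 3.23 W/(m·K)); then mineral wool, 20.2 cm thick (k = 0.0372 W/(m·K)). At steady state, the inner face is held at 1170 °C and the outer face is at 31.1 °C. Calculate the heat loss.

Q = 4.57 kW

Treat each layer as a resistance in series:
  R_magnesite brick = L/(kA) = 0.245/(3.23·22.1) = 0.003432 K/W
  R_mineral wool = L/(kA) = 0.202/(0.0372·22.1) = 0.2457 K/W
ΣR = 0.003432 + 0.2457 = 0.2491 K/W
Q = ΔT/ΣR = (1170 °C − 31.1 °C)/0.2491 = 4570 W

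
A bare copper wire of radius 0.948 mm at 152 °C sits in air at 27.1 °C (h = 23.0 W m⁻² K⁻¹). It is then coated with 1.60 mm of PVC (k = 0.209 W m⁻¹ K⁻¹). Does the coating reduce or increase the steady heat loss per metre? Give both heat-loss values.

Critical radius for a cylinder: r_cr = k/h = 0.00909 m = 0.909 cm.
Outer radius after coating: r₂ = 9.48×10^-4 + 0.00160 = 0.002548 m.
Since r₁ < r_cr and r₂ ≤ r_cr, the coating moves toward the maximum at r_cr — heat loss rises.
Bare: R = 1/(2πr₁h) = 7.299 m·K/W; Q = 124.9/7.299 = 17.1 W/m.
Coated: R = R_cond + R_conv = 3.469 m·K/W; Q = 124.9/3.469 = 36.0 W/m.

increases: 17.1 → 36.0 W/m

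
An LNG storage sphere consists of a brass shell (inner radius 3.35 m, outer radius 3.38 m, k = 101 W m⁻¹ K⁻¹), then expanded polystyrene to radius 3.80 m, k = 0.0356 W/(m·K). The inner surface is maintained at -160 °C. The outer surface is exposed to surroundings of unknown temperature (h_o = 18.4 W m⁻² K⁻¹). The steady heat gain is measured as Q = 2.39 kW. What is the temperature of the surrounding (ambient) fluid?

Series resistances:
  R_brass = (1/3.35 − 1/3.38)/(4πk) = 0.002649/(4π·101) = 2.088×10^-6 K/W
  R_expanded polystyrene = (1/3.38 − 1/3.80)/(4πk) = 0.03270/(4π·0.0356) = 0.07310 K/W
  R_conv,out = 1/(4πr²h) = 1/(4π·3.80²·18.4) = 2.995×10^-4 K/W
ΣR = 0.07340 K/W
ΔT = Q·ΣR = 2390 × 0.07340 = 175.4 K
Heat flows inward, so T_out = T_in + ΔT = -160 + 175.4 = 15.4 °C

T_out = 15.4 °C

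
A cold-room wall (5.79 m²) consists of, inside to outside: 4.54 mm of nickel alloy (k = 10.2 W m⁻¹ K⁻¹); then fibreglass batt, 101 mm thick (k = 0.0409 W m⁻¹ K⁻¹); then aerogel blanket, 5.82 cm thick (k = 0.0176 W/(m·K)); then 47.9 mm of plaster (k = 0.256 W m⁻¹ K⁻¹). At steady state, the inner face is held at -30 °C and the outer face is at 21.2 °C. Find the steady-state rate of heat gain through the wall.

Q = 49.7 W

Series thermal resistances, inner to outer:
  R_nickel alloy = L/(kA) = 0.00454/(10.2·5.79) = 7.687×10^-5 K/W
  R_fibreglass batt = L/(kA) = 0.101/(0.0409·5.79) = 0.4265 K/W
  R_aerogel blanket = L/(kA) = 0.0582/(0.0176·5.79) = 0.5711 K/W
  R_plaster = L/(kA) = 0.0479/(0.256·5.79) = 0.03232 K/W
ΣR = 7.687×10^-5 + 0.4265 + 0.5711 + 0.03232 = 1.030 K/W
Q = ΔT/ΣR = (-30 °C − 21.2 °C)/1.030 = -49.7 W
(Negative Q ⇒ heat flows inward; heat gain = 49.7 W.)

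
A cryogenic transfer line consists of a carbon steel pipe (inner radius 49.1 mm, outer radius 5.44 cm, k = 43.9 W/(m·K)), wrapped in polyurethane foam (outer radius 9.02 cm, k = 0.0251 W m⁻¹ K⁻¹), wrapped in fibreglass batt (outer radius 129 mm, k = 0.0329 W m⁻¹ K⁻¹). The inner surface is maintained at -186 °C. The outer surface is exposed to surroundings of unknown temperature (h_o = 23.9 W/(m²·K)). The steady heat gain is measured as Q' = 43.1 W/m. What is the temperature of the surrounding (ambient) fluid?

T_out = 29.0 °C

Sum the resistances:
  R'_carbon steel = ln(0.0544/0.0491)/(2πk) = 0.1025/(2π·43.9) = 3.716×10^-4 m·K/W
  R'_polyurethane foam = ln(0.0902/0.0544)/(2πk) = 0.5057/(2π·0.0251) = 3.206 m·K/W
  R'_fibreglass batt = ln(0.129/0.0902)/(2πk) = 0.3578/(2π·0.0329) = 1.731 m·K/W
  R'_conv,out = 1/(2πr h) = 1/(2π·0.129·23.9) = 0.05162 m·K/W
ΣR = 4.989 m·K/W
ΔT = Q'·ΣR = 43.1 × 4.989 = 215.0 K
Heat flows inward, so T_out = T_in + ΔT = -186 + 215.0 = 29.0 °C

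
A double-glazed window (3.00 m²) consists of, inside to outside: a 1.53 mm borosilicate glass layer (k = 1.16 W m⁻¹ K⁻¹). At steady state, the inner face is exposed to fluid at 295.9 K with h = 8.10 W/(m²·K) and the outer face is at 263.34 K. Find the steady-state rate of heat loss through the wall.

Series thermal resistances, inner to outer:
  R_conv,in = 1/(hA) = 1/(8.10·3.00) = 0.04115 K/W
  R_borosilicate glass = L/(kA) = 0.00153/(1.16·3.00) = 4.397×10^-4 K/W
ΣR = 0.04115 + 4.397×10^-4 = 0.04159 K/W
Q = ΔT/ΣR = (295.9 K − 263.34 K)/0.04159 = 783 W

Q = 783 W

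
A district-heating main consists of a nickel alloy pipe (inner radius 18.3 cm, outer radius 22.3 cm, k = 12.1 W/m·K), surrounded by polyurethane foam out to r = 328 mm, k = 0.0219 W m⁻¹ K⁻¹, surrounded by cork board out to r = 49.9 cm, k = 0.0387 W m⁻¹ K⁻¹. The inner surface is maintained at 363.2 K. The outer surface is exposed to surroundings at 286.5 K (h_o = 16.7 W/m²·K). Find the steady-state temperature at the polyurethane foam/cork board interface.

T = 315.9 K

Resistance network (inner→outer):
  R'_nickel alloy = ln(0.223/0.183)/(2πk) = 0.1977/(2π·12.1) = 0.002600 m·K/W
  R'_polyurethane foam = ln(0.328/0.223)/(2πk) = 0.3858/(2π·0.0219) = 2.804 m·K/W
  R'_cork board = ln(0.499/0.328)/(2πk) = 0.4196/(2π·0.0387) = 1.726 m·K/W
  R'_conv,out = 1/(2πr h) = 1/(2π·0.499·16.7) = 0.01910 m·K/W
ΣR = 0.002600 + 2.804 + 1.726 + 0.01910 = 4.552 m·K/W
Q' = ΔT/ΣR = (363.2 K − 286.5 K)/4.552 = 16.85 W/m
From the inner boundary to the polyurethane foam/cork board interface, ΣR_partial = 2.807 m·K/W.
T_interface = T_in − Q'·ΣR_partial = 363.2 K − (16.85)(2.807) = 315.9 K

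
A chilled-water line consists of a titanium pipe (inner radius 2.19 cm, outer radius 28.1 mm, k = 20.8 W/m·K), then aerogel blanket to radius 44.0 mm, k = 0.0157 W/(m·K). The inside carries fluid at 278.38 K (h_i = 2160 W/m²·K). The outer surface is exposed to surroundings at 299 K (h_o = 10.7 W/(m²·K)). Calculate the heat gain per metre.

Q' = 4.22 W/m

Series thermal resistances, inner to outer:
  R'_conv,in = 1/(2πr h) = 1/(2π·0.0219·2160) = 0.003365 m·K/W
  R'_titanium = ln(0.0281/0.0219)/(2πk) = 0.2493/(2π·20.8) = 0.001907 m·K/W
  R'_aerogel blanket = ln(0.0440/0.0281)/(2πk) = 0.4484/(2π·0.0157) = 4.546 m·K/W
  R'_conv,out = 1/(2πr h) = 1/(2π·0.0440·10.7) = 0.3381 m·K/W
ΣR = 0.003365 + 0.001907 + 4.546 + 0.3381 = 4.889 m·K/W
Q' = ΔT/ΣR = (278.38 K − 299 K)/4.889 = -4.22 W/m
(Negative Q' ⇒ heat flows inward; heat gain = 4.22 W/m.)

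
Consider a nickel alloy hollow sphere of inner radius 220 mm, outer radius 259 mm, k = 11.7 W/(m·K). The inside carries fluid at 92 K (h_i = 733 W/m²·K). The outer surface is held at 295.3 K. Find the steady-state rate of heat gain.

Q = 29.5 kW

Resistance network (inner→outer):
  R_conv,in = 1/(4πr²h) = 1/(4π·0.220²·733) = 0.002243 K/W
  R_nickel alloy = (1/0.220 − 1/0.259)/(4πk) = 0.6845/(4π·11.7) = 0.004655 K/W
ΣR = 0.002243 + 0.004655 = 0.006898 K/W
Q = ΔT/ΣR = (92 K − 295.3 K)/0.006898 = -29500 W
(Negative Q ⇒ heat flows inward; heat gain = 29500 W.)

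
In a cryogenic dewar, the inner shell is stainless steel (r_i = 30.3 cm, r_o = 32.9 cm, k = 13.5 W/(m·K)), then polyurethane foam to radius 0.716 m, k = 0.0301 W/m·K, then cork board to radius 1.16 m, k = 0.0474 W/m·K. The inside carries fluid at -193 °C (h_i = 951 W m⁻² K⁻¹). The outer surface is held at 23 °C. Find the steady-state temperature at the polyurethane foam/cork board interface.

Series thermal resistances, inner to outer:
  R_conv,in = 1/(4πr²h) = 1/(4π·0.303²·951) = 9.114×10^-4 K/W
  R_stainless steel = (1/0.303 − 1/0.329)/(4πk) = 0.2608/(4π·13.5) = 0.001537 K/W
  R_polyurethane foam = (1/0.329 − 1/0.716)/(4πk) = 1.643/(4π·0.0301) = 4.343 K/W
  R_cork board = (1/0.716 − 1/1.16)/(4πk) = 0.5346/(4π·0.0474) = 0.8975 K/W
ΣR = 9.114×10^-4 + 0.001537 + 4.343 + 0.8975 = 5.243 K/W
Q = ΔT/ΣR = (-193 °C − 23 °C)/5.243 = -41.20 W
From the inner boundary to the polyurethane foam/cork board interface, ΣR_partial = 4.345 K/W.
T_interface = T_in − Q·ΣR_partial = -193 °C − (-41.20)(4.345) = -14.0 °C

T = -14.0 °C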